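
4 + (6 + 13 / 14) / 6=433 / 84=5.15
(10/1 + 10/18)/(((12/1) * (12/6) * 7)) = 95/1512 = 0.06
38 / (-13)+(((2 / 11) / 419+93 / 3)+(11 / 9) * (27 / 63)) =35987618 / 1258257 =28.60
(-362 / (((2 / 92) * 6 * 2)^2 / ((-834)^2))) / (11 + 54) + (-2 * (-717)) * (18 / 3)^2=-3696577298 / 65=-56870419.97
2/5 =0.40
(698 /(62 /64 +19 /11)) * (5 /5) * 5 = 1228480 /949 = 1294.50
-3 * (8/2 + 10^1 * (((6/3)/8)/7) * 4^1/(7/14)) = -144/7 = -20.57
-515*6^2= -18540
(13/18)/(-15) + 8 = 2147/270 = 7.95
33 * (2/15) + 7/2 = 79/10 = 7.90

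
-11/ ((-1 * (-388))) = -11/ 388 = -0.03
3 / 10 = 0.30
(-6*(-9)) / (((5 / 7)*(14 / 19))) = 513 / 5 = 102.60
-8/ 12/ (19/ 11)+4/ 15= -34/ 285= -0.12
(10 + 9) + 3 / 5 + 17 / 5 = 23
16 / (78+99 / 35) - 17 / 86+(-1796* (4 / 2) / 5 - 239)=-1164648043 / 1216470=-957.40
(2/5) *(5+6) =22/5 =4.40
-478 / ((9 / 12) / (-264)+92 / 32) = -168256 / 1011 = -166.43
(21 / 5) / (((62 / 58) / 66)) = 40194 / 155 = 259.32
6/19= 0.32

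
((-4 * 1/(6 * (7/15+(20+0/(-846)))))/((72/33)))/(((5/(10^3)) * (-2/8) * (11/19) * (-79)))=-19000/72759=-0.26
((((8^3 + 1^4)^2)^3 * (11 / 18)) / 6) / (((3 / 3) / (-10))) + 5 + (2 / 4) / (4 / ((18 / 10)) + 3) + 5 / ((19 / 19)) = -872511135278671123 / 47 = -18564066708056832.40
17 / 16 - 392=-390.94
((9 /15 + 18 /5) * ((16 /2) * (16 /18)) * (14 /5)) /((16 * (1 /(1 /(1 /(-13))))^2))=883.31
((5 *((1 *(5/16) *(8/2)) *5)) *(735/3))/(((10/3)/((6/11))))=55125/44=1252.84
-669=-669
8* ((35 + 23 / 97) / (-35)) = -27344 / 3395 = -8.05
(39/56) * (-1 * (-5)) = 195/56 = 3.48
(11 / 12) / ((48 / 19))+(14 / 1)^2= 113105 / 576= 196.36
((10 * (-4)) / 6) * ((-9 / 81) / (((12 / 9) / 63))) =35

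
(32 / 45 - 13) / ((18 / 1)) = -553 / 810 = -0.68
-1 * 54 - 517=-571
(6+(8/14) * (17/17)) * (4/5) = 184/35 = 5.26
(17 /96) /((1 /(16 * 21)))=119 /2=59.50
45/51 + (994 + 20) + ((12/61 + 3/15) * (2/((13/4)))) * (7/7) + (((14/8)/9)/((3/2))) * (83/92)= 1015.24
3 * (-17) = -51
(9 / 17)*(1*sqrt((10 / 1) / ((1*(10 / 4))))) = 18 / 17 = 1.06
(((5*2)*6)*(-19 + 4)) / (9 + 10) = -900 / 19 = -47.37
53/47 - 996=-46759/47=-994.87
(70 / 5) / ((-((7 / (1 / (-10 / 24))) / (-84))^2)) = -290304 / 25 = -11612.16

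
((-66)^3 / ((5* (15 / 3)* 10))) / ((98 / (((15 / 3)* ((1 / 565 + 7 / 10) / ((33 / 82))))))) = -70813314 / 692125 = -102.31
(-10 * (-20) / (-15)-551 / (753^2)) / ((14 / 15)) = -37803355 / 2646042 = -14.29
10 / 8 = 5 / 4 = 1.25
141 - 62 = 79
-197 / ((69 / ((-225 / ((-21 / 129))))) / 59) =-232820.96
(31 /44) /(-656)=-31 /28864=-0.00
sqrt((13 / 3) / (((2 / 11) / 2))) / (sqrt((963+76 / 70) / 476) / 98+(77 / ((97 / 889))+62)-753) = 0.47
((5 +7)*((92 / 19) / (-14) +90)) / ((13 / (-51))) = -7297488 / 1729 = -4220.64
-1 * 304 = -304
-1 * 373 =-373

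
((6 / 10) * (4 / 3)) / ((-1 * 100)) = -1 / 125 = -0.01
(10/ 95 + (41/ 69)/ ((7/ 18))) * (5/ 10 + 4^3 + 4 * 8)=157.61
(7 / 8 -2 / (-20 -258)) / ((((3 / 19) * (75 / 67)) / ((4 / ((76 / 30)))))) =21909 / 2780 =7.88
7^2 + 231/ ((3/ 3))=280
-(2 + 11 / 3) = -17 / 3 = -5.67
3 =3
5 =5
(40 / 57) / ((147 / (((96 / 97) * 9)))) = 0.04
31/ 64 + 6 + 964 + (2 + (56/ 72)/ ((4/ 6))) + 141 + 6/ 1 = 215165/ 192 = 1120.65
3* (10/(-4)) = -15/2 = -7.50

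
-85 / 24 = -3.54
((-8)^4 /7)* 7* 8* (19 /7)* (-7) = -622592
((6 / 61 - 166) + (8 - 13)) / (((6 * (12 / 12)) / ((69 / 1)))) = -1965.37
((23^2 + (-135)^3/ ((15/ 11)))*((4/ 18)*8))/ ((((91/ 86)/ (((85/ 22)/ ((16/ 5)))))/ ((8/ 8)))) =-3658947.51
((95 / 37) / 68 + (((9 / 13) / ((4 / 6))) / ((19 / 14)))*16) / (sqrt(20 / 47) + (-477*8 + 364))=-309555427289 / 87013575595284 - 7631849*sqrt(235) / 174027151190568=-0.00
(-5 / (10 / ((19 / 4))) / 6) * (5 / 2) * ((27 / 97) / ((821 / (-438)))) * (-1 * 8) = -1.18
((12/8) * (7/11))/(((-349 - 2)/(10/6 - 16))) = 301/7722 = 0.04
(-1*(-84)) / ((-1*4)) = -21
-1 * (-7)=7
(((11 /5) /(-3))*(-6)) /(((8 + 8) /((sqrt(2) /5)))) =11*sqrt(2) /200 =0.08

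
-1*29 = -29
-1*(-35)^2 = -1225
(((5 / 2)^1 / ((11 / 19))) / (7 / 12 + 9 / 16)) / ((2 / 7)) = 1596 / 121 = 13.19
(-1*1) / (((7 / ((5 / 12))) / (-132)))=7.86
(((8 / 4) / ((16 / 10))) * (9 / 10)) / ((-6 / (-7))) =21 / 16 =1.31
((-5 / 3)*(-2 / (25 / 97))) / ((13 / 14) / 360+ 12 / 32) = 65184 / 1903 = 34.25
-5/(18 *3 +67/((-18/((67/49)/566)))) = -2496060/26952959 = -0.09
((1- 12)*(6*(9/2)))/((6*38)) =-99/76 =-1.30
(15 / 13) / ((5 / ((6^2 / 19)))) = 108 / 247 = 0.44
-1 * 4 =-4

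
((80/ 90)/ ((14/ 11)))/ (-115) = -44/ 7245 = -0.01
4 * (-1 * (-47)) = 188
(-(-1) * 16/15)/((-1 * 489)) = -0.00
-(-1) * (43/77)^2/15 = 1849/88935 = 0.02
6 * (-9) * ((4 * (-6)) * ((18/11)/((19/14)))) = 326592/209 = 1562.64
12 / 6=2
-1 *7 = -7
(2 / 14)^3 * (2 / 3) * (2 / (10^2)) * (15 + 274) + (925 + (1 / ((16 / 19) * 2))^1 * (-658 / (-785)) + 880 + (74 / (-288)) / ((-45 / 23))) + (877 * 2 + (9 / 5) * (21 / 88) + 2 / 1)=8545626471607 / 2399062050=3562.07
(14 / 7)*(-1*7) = -14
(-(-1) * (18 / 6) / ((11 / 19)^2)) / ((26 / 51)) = 55233 / 3146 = 17.56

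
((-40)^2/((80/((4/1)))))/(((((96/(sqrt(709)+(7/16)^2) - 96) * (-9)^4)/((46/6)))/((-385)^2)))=-31688395491445/219294640926 - 22342369280 * sqrt(709)/109647320463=-149.93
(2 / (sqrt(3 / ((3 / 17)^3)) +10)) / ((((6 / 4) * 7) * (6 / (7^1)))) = -20 / 4013 +34 * sqrt(17) / 12039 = 0.01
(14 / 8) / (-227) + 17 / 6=7697 / 2724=2.83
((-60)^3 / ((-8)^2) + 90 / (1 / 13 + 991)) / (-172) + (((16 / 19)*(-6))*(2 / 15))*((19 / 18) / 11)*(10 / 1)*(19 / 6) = 17.57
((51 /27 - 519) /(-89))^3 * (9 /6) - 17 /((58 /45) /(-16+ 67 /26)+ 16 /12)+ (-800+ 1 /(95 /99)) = -163963361224645589 /316240436380680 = -518.48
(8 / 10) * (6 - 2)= 16 / 5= 3.20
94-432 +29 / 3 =-985 / 3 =-328.33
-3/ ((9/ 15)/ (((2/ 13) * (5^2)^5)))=-97656250/ 13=-7512019.23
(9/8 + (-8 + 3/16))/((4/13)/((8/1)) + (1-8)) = 1391/1448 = 0.96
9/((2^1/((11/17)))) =99/34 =2.91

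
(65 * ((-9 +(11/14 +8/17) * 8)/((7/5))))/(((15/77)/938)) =11976250/51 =234828.43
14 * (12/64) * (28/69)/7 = 7/46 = 0.15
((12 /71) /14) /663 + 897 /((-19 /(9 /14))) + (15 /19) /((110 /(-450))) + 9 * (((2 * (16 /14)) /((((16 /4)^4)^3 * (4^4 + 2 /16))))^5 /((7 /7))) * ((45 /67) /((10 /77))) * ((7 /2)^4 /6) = -171047466899768705494636723667916822013020052401613889 /5093840997661360060285197812155124347175687040270336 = -33.58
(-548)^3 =-164566592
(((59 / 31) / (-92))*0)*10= 0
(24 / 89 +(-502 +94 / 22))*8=-3979.66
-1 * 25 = -25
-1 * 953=-953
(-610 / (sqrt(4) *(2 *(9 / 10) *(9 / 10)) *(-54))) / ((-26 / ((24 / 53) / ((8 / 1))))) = -7625 / 1004562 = -0.01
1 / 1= 1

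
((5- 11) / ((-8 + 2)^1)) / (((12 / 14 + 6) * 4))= 0.04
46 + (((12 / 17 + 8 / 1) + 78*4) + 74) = 7492 / 17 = 440.71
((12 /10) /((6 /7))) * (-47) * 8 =-2632 /5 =-526.40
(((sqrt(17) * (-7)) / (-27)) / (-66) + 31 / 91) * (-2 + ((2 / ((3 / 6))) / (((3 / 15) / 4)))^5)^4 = 3574056655555501355558303167309414400496 / 91-4981759575644864494007989281395041976 * sqrt(17) / 11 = 37408045960354904902027110000000000000.00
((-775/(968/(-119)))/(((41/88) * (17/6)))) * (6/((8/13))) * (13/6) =1524.65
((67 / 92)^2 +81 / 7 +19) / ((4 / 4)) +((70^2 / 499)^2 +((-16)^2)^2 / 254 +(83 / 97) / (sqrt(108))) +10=83*sqrt(3) / 1746 +741091875181737 / 1873607028496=395.63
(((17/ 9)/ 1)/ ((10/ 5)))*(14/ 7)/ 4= 17/ 36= 0.47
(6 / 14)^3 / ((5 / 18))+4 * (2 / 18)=11234 / 15435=0.73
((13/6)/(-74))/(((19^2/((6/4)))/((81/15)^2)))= -9477/2671400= -0.00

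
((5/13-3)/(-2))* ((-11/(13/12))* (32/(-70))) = 35904/5915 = 6.07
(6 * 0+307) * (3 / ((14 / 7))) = 921 / 2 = 460.50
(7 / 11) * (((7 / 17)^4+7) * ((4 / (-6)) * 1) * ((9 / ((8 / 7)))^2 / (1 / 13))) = -803141703 / 334084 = -2404.01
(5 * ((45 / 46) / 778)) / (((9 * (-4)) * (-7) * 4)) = 25 / 4008256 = 0.00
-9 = -9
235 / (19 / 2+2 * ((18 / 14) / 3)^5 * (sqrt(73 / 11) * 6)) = 23.63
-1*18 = -18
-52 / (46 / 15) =-390 / 23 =-16.96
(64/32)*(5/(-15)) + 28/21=2/3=0.67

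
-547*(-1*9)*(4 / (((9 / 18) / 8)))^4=82594234368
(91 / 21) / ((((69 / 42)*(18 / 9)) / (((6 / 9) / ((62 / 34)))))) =3094 / 6417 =0.48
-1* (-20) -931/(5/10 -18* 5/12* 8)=606/17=35.65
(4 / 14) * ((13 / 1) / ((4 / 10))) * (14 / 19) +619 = 11891 / 19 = 625.84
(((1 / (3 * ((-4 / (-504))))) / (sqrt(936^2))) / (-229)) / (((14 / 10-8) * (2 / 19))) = 665 / 2357784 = 0.00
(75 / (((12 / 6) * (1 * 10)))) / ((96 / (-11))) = -55 / 128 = -0.43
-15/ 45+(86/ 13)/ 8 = 0.49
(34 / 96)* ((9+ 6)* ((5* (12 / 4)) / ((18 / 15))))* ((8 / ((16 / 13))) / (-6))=-27625 / 384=-71.94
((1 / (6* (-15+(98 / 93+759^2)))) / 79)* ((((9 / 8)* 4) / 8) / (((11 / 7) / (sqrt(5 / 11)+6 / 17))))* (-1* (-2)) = 0.00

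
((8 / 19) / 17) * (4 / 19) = 32 / 6137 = 0.01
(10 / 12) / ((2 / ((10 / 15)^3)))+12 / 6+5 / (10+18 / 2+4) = 4361 / 1863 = 2.34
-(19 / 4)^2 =-22.56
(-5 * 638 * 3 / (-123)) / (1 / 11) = 35090 / 41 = 855.85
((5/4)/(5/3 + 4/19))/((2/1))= 285/856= 0.33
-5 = -5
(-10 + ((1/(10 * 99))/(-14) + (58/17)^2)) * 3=6569351/1335180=4.92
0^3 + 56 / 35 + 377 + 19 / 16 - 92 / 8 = 29463 / 80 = 368.29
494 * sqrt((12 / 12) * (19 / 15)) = 494 * sqrt(285) / 15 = 555.98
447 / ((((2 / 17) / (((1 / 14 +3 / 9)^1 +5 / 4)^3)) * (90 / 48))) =6802672927 / 740880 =9181.88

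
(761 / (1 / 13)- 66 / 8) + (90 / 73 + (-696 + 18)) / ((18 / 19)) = 8033257 / 876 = 9170.38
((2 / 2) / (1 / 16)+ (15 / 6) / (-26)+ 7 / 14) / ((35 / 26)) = 853 / 70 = 12.19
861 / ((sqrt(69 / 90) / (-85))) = -73185 *sqrt(690) / 23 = -83583.16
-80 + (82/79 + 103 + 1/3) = 24.37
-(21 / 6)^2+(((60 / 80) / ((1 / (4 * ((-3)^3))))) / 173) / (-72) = -16945 / 1384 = -12.24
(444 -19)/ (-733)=-425/ 733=-0.58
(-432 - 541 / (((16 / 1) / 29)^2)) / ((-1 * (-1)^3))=-565573 / 256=-2209.27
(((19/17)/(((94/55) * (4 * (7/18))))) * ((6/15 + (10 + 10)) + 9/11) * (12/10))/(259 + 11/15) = 1796013/43580656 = 0.04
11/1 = 11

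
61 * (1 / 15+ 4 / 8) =1037 / 30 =34.57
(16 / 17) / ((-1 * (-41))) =16 / 697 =0.02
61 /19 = 3.21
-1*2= -2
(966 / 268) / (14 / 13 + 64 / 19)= 39767 / 49044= 0.81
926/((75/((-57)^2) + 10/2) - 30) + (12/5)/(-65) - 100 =-24107569/175825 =-137.11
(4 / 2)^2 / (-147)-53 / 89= -8147 / 13083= -0.62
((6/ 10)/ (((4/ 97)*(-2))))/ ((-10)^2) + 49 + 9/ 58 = 5693561/ 116000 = 49.08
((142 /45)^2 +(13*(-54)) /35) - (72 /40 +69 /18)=-446029 /28350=-15.73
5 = 5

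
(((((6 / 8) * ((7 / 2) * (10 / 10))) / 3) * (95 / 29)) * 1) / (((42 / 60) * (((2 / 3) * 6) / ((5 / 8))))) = 2375 / 3712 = 0.64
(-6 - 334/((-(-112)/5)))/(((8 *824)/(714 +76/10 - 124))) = -874737/461440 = -1.90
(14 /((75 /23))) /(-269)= -322 /20175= -0.02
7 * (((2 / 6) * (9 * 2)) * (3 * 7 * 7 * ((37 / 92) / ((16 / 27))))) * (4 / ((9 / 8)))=14898.13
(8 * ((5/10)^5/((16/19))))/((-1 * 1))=-19/64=-0.30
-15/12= -5/4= -1.25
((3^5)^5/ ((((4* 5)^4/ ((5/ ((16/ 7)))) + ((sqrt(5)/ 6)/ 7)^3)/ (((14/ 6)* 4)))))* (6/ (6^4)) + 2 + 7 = 117592562013739360321527/ 234925181632511999 - 2712453268363524* sqrt(5)/ 5873129540812799975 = 500553.24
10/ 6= 5/ 3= 1.67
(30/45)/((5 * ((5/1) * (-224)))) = -1/8400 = -0.00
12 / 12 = 1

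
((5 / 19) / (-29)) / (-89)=5 / 49039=0.00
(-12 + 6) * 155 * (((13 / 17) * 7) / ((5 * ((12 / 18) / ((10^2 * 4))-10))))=1450800 / 14569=99.58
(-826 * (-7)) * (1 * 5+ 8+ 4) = 98294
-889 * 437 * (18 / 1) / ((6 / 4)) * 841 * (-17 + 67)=-196033567800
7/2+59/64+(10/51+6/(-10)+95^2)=147353573/16320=9029.02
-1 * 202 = -202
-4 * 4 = -16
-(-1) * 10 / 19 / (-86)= -5 / 817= -0.01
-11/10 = -1.10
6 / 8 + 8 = 35 / 4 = 8.75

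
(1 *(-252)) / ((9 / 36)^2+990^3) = -4032 / 15524784001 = -0.00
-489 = -489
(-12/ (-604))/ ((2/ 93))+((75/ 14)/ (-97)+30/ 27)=1826812/ 922761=1.98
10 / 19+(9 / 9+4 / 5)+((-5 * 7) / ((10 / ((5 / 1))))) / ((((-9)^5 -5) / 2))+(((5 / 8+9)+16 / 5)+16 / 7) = 547833051 / 31416728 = 17.44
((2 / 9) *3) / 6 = 1 / 9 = 0.11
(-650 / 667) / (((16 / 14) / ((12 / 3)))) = -3.41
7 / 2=3.50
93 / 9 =31 / 3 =10.33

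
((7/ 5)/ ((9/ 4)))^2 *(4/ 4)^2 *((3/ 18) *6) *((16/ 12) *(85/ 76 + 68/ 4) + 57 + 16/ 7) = 32.31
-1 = -1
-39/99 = -13/33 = -0.39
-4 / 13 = -0.31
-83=-83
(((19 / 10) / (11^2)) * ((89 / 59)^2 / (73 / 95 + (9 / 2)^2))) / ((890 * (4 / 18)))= 289161 / 33641323870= 0.00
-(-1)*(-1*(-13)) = 13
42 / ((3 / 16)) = 224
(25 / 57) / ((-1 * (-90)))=5 / 1026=0.00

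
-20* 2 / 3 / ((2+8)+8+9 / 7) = -56 / 81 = -0.69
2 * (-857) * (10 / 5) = -3428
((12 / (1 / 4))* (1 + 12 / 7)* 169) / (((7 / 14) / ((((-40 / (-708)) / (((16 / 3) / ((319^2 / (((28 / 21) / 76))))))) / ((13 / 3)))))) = 257884761420 / 413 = 624418308.52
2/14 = 1/7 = 0.14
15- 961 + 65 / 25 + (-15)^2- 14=-3662 / 5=-732.40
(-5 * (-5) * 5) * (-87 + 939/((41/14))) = 1197375/41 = 29204.27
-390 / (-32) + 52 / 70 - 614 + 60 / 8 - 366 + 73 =-496479 / 560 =-886.57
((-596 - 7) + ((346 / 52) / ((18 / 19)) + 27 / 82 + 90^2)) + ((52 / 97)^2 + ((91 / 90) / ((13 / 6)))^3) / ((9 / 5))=914539988592959 / 121864427100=7504.57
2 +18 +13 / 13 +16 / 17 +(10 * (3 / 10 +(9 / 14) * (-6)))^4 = 1601073.17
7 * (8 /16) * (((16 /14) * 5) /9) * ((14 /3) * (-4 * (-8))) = 8960 /27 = 331.85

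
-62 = -62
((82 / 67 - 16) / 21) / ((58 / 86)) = -14190 / 13601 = -1.04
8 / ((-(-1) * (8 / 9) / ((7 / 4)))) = 63 / 4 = 15.75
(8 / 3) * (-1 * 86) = -688 / 3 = -229.33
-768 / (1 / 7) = -5376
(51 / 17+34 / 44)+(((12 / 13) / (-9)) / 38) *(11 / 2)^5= -1279537 / 130416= -9.81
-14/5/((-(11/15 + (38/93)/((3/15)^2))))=434/1697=0.26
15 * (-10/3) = -50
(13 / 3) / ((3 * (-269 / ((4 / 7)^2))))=-208 / 118629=-0.00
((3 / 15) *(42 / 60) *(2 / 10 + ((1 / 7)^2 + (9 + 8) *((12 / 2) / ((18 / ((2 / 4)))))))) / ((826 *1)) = 4489 / 8673000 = 0.00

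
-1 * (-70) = 70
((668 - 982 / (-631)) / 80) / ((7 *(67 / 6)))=126747 / 1183756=0.11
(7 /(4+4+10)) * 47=18.28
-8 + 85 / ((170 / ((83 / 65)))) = -7.36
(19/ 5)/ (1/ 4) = 76/ 5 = 15.20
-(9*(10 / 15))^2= -36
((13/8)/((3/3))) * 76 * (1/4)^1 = 247/8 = 30.88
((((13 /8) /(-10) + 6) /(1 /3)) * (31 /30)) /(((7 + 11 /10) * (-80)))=-14477 /518400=-0.03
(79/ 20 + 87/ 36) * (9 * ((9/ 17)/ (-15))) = -1719/ 850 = -2.02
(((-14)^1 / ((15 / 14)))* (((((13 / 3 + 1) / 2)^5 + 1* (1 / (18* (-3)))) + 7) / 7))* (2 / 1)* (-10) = 3860024 / 729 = 5294.96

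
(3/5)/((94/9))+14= 6607/470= 14.06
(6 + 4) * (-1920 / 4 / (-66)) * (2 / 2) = 800 / 11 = 72.73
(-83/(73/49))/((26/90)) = -183015/949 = -192.85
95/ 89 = 1.07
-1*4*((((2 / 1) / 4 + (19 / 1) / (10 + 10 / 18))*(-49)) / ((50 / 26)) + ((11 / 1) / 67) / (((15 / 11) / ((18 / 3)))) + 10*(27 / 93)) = 57095054 / 259625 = 219.91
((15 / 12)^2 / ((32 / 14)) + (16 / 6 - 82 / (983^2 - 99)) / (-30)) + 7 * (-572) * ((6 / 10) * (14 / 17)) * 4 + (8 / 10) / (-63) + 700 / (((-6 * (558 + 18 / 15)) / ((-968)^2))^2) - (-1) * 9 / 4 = 17663877493176618254754011 / 323583474946233600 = 54588317.58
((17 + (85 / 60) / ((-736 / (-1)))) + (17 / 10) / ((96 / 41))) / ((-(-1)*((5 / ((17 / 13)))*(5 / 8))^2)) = 226248563 / 72881250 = 3.10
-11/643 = -0.02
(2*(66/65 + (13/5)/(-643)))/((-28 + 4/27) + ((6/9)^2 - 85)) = -0.02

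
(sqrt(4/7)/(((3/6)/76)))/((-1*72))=-38*sqrt(7)/63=-1.60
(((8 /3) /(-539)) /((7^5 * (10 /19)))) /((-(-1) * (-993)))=76 /134933402835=0.00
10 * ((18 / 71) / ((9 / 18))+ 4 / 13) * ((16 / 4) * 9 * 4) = 1082880 / 923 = 1173.22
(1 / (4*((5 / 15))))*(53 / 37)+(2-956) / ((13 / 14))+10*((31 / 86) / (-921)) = -78201213683 / 76196172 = -1026.31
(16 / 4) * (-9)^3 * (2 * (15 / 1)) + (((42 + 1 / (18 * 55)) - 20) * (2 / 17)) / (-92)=-2944577747 / 33660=-87480.03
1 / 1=1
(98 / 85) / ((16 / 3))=0.22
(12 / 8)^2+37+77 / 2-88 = -41 / 4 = -10.25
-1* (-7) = 7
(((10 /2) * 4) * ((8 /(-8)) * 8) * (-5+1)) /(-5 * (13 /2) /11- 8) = -14080 /241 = -58.42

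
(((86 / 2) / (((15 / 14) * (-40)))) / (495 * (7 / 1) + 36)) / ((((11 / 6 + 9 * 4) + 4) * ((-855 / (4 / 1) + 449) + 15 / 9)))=-602 / 20819075775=-0.00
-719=-719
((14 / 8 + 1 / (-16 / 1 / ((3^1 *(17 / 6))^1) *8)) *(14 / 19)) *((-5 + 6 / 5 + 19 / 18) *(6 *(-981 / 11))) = 12825267 / 7040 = 1821.77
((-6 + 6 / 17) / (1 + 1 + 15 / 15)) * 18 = -576 / 17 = -33.88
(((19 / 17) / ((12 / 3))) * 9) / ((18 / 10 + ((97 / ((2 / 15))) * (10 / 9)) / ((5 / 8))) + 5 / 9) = 7695 / 3964808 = 0.00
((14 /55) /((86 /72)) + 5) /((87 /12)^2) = 197264 /1988965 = 0.10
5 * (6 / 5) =6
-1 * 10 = -10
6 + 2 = 8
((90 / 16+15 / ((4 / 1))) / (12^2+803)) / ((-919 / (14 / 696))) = -175 / 807631904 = -0.00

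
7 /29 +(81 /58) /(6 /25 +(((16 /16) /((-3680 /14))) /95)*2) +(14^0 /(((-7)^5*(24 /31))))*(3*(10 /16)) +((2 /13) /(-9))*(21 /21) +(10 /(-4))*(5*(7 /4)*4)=-479519073632831 /5886923620032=-81.45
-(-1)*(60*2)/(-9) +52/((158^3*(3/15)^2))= -39442145/2958234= -13.33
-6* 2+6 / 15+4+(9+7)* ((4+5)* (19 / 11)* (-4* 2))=-109858 / 55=-1997.42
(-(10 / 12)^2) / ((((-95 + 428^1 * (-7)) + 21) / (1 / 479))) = 5 / 10587816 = 0.00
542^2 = 293764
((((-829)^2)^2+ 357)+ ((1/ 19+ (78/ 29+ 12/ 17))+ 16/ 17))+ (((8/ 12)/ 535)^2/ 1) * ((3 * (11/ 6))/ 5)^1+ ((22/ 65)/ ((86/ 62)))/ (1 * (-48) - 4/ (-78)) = 2450231823493287861704242/ 5187869627625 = 472300192442.38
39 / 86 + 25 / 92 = 2869 / 3956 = 0.73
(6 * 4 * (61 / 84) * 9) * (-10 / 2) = -5490 / 7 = -784.29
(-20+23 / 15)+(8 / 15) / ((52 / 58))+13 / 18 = -4013 / 234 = -17.15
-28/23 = -1.22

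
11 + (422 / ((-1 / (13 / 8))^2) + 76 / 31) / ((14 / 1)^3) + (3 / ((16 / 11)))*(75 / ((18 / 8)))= 218191189 / 2722048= 80.16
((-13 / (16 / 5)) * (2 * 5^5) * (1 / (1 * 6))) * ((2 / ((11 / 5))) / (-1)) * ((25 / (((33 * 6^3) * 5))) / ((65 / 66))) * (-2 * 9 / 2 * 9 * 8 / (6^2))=-78125 / 1584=-49.32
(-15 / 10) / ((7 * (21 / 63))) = -9 / 14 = -0.64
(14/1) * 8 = 112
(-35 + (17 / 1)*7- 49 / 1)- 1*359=-324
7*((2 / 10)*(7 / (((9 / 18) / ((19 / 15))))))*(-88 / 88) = -1862 / 75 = -24.83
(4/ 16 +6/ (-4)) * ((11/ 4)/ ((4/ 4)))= -55/ 16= -3.44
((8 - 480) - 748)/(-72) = 305/18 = 16.94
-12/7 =-1.71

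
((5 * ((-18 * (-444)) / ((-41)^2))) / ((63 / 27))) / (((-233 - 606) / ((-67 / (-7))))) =-8031960 / 69107591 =-0.12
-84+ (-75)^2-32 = 5509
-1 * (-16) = 16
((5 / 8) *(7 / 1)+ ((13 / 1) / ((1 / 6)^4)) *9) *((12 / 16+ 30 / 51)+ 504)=41685446033 / 544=76627658.15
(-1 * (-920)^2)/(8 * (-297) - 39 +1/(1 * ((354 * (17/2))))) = 1273408800/3633367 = 350.48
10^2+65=165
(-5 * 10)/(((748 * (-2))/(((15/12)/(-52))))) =-125/155584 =-0.00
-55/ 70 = -11/ 14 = -0.79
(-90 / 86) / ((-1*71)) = 45 / 3053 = 0.01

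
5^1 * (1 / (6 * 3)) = 5 / 18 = 0.28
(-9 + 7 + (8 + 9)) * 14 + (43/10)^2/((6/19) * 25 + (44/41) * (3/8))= 137173871/646350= 212.23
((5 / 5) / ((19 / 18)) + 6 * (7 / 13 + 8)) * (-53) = -683064 / 247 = -2765.44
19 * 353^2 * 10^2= 236757100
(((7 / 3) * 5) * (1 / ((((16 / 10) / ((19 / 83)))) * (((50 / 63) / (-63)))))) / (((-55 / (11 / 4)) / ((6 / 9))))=58653 / 13280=4.42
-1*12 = -12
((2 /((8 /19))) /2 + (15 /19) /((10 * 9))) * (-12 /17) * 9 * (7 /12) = -22827 /2584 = -8.83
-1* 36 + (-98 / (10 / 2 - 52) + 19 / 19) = -1547 / 47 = -32.91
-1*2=-2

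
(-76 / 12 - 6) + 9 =-10 / 3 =-3.33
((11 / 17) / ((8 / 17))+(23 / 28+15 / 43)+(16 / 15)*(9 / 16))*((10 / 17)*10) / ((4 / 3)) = 568035 / 40936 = 13.88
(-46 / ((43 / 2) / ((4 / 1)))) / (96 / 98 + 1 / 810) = -14605920 / 1673947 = -8.73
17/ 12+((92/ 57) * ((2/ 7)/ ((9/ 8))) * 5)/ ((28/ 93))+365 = 12508981/ 33516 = 373.22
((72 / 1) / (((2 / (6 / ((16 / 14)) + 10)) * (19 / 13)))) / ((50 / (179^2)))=240712.23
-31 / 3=-10.33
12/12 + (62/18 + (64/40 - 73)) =-3013/45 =-66.96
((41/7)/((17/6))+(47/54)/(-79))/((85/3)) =1043843/14383530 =0.07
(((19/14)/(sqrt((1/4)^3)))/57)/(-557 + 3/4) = -16/46725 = -0.00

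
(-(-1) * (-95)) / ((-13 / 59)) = 5605 / 13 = 431.15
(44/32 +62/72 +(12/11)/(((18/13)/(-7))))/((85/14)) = -18179/33660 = -0.54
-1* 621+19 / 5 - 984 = -8006 / 5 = -1601.20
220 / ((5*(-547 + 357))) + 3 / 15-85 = -8078 / 95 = -85.03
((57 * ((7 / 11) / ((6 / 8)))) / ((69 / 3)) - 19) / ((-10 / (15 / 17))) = 12825 / 8602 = 1.49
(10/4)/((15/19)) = 19/6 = 3.17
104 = 104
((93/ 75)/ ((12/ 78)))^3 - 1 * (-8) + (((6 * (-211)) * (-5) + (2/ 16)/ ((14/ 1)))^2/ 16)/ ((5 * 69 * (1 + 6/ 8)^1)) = 1772009851497077/ 378672000000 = 4679.54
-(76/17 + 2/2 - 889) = 15020/17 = 883.53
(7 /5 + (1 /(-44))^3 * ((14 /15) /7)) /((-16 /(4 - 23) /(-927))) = -5251204401 /3407360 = -1541.14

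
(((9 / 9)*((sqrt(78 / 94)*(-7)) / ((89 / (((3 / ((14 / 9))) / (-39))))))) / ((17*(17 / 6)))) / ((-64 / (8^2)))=-27*sqrt(1833) / 15715531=-0.00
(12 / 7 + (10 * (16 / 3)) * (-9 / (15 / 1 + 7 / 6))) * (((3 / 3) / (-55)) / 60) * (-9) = -14247 / 186725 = -0.08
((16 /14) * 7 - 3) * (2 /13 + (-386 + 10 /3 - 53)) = -84925 /39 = -2177.56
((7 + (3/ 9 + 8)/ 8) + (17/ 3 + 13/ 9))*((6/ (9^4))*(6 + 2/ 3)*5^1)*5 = 136375/ 59049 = 2.31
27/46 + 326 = 15023/46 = 326.59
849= 849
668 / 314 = 334 / 157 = 2.13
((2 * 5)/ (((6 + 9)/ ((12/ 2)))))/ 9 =4/ 9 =0.44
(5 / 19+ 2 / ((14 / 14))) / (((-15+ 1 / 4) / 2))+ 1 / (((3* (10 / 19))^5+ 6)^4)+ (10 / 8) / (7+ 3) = -0.18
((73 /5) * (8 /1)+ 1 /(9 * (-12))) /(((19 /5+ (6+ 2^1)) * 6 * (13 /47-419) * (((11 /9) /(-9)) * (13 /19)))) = 0.04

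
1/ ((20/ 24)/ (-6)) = -36/ 5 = -7.20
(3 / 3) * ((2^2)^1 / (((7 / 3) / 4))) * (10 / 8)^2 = 75 / 7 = 10.71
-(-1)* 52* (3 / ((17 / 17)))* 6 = 936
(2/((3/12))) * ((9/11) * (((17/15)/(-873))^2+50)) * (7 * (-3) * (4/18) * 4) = -3841130289472/628756425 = -6109.09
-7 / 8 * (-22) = 77 / 4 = 19.25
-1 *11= -11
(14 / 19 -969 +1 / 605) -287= -14429231 / 11495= -1255.26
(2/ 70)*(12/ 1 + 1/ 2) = 5/ 14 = 0.36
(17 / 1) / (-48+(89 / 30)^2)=-15300 / 35279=-0.43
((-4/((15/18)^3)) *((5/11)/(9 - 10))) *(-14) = -12096/275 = -43.99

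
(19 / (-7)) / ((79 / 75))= -1425 / 553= -2.58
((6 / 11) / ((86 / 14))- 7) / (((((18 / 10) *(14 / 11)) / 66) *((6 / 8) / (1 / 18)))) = -14.75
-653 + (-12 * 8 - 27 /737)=-749.04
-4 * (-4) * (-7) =-112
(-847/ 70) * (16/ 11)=-88/ 5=-17.60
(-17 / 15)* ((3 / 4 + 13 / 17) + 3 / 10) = -617 / 300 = -2.06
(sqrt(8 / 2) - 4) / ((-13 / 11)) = 22 / 13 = 1.69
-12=-12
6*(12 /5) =72 /5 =14.40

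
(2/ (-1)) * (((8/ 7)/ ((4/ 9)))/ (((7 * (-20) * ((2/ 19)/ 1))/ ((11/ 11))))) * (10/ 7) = 171/ 343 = 0.50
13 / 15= 0.87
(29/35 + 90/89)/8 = 5731/24920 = 0.23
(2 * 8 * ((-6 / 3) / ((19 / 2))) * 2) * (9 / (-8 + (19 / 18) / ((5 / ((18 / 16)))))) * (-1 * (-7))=54.68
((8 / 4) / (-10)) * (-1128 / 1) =1128 / 5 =225.60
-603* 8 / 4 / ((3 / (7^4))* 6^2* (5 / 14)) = -75071.27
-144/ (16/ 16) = -144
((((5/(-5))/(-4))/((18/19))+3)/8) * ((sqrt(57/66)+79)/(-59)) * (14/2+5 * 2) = -315605/33984 -3995 * sqrt(418)/747648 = -9.40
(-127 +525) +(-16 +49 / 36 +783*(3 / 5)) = 153569 / 180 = 853.16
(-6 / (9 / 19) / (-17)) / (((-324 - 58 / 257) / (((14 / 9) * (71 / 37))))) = -4853702 / 707562729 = -0.01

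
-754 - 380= -1134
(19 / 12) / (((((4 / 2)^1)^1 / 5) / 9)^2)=12825 / 16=801.56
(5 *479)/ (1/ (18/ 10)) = 4311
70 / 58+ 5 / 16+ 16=8129 / 464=17.52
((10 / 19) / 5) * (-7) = -0.74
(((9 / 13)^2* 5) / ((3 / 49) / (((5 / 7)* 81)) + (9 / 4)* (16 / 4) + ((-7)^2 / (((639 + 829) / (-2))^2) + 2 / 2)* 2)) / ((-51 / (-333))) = 309293085150 / 217455039997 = 1.42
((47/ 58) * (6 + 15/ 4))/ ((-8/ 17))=-31161/ 1856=-16.79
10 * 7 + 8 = 78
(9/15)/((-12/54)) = -27/10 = -2.70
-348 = -348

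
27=27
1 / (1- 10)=-1 / 9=-0.11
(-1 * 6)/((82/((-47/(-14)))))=-141/574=-0.25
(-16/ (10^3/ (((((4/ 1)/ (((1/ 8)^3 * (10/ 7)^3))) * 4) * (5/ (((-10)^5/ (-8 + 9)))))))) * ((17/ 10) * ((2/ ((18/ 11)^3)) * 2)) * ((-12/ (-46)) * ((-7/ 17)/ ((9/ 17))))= -1738477664/ 2456103515625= -0.00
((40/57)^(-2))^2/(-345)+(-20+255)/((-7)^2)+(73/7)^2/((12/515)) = 28885350107993/6182400000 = 4672.19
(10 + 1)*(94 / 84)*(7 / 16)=517 / 96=5.39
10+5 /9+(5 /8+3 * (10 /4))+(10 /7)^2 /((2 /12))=109105 /3528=30.93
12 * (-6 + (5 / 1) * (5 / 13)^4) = -2018892 / 28561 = -70.69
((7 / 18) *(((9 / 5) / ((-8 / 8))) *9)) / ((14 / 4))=-9 / 5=-1.80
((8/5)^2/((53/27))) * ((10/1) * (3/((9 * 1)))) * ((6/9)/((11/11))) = 768/265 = 2.90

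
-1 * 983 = -983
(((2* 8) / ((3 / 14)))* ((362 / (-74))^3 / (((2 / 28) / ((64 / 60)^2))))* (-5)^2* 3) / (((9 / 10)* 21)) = -6800701358080 / 12308679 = -552512.69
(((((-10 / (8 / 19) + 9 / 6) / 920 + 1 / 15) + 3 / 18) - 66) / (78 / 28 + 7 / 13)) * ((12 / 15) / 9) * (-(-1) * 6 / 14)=-9442303 / 12523500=-0.75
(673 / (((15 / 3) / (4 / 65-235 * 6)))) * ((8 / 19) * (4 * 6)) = -11842129536 / 6175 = -1917753.77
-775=-775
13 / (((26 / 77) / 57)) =4389 / 2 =2194.50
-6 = -6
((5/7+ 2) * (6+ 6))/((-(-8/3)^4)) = -4617/7168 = -0.64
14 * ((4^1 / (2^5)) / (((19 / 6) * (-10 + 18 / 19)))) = -21 / 344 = -0.06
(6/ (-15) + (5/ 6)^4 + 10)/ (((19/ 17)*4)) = 1110661/ 492480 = 2.26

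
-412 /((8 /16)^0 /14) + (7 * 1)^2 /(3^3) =-155687 /27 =-5766.19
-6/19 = -0.32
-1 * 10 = -10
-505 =-505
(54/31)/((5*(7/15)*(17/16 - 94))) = -2592/322679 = -0.01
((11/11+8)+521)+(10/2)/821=435135/821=530.01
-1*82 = -82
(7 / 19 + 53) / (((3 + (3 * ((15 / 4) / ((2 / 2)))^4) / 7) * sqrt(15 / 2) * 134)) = 302848 * sqrt(30) / 1000902615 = 0.00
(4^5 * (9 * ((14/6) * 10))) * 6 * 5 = 6451200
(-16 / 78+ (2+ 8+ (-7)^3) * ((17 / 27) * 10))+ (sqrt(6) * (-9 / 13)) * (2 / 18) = -81778 / 39-sqrt(6) / 13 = -2097.06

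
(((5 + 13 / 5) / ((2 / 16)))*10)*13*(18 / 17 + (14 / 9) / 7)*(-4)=-6196736 / 153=-40501.54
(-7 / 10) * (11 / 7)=-11 / 10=-1.10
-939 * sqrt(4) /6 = -313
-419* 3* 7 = -8799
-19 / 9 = -2.11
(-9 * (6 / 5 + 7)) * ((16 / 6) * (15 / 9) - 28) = 8692 / 5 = 1738.40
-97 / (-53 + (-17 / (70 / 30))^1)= 679 / 422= 1.61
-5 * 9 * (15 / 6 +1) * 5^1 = -1575 / 2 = -787.50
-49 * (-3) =147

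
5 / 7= 0.71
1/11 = 0.09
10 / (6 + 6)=5 / 6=0.83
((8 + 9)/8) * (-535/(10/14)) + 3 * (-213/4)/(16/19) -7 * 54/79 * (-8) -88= -9257787/5056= -1831.05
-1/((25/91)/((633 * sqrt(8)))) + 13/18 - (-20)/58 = 557/522 - 115206 * sqrt(2)/25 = -6515.97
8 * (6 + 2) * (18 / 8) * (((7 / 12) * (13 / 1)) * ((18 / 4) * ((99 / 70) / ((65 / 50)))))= 5346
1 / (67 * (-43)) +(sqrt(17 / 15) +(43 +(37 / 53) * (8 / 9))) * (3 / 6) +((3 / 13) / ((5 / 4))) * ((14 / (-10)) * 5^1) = sqrt(255) / 30 +3665489029 / 178650810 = 21.05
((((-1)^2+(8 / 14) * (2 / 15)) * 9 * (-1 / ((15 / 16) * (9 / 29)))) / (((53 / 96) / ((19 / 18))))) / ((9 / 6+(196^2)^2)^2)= -63757312 / 2181655862918540761370625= -0.00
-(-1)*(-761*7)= -5327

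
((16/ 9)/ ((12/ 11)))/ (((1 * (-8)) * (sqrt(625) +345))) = -11/ 19980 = -0.00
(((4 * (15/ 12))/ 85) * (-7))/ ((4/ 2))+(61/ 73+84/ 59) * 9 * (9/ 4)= 13339289/ 292876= 45.55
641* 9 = 5769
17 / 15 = 1.13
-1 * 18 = -18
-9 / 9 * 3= -3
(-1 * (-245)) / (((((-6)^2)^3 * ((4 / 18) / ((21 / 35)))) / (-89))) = -1.26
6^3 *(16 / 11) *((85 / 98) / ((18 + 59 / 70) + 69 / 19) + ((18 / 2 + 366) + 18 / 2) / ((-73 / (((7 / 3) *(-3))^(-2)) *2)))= -5573653632 / 1176121177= -4.74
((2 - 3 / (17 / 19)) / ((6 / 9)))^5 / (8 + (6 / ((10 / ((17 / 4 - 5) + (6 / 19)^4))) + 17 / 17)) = -113236738573905 / 28145280085912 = -4.02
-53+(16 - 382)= -419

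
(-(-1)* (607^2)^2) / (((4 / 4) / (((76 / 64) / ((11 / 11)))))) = 161208665401.19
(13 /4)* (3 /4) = 39 /16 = 2.44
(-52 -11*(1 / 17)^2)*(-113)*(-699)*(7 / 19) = -8315198451 / 5491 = -1514332.26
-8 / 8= -1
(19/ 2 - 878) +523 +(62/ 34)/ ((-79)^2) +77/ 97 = -7095018667/ 20582818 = -344.71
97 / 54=1.80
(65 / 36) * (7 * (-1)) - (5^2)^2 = -22955 / 36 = -637.64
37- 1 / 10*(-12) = 191 / 5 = 38.20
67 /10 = 6.70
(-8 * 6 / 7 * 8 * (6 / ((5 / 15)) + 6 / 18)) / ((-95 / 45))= 63360 / 133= 476.39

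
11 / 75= 0.15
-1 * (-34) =34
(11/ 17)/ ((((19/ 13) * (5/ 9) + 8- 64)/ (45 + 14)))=-6903/ 9979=-0.69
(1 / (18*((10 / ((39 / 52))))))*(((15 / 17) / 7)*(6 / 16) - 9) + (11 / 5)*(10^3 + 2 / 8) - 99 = 160051207 / 76160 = 2101.51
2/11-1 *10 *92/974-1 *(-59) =311977/5357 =58.24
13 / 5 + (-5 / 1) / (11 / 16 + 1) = -49 / 135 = -0.36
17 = 17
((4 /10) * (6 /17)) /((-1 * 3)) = -4 /85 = -0.05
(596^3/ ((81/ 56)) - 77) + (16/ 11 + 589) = 130413038864/ 891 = 146367046.99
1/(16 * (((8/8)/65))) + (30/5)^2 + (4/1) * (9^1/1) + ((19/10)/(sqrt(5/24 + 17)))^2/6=12571301/165200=76.10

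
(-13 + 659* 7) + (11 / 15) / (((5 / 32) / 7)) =347464 / 75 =4632.85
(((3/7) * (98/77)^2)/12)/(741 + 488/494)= 1729/22175791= 0.00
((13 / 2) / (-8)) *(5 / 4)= -65 / 64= -1.02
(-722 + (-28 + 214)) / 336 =-67 / 42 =-1.60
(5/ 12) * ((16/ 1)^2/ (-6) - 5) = -715/ 36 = -19.86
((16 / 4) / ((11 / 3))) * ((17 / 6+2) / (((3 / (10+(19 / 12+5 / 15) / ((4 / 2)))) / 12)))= 7627 / 33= 231.12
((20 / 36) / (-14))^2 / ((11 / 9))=25 / 19404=0.00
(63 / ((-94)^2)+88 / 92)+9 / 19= 5550031 / 3861332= 1.44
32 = 32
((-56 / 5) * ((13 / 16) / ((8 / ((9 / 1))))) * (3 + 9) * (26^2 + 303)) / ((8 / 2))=-2405403 / 80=-30067.54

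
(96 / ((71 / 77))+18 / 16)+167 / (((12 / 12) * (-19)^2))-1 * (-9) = 23519063 / 205048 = 114.70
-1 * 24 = -24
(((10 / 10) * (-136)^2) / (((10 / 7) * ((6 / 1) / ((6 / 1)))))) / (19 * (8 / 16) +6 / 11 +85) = 83776 / 615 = 136.22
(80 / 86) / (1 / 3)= 2.79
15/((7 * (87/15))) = 75/203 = 0.37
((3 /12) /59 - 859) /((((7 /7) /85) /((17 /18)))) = -292934735 /4248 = -68958.27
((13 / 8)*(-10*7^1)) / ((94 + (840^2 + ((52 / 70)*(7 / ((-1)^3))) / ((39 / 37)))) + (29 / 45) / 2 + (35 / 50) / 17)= -348075 / 2159409656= -0.00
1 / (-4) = -1 / 4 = -0.25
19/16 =1.19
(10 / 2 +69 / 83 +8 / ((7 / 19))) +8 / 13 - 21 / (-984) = 69818471 / 2477384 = 28.18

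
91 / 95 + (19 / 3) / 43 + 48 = 49.11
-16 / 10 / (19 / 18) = -144 / 95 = -1.52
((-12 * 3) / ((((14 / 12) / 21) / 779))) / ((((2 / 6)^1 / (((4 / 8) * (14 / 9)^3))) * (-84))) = 305368 / 9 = 33929.78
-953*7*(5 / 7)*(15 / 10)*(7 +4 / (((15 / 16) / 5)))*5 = -2025125 / 2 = -1012562.50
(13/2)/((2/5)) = 65/4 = 16.25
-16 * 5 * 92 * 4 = -29440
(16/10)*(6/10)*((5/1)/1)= 24/5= 4.80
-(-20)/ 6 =10/ 3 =3.33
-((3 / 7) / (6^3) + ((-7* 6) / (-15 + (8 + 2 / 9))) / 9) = -21229 / 30744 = -0.69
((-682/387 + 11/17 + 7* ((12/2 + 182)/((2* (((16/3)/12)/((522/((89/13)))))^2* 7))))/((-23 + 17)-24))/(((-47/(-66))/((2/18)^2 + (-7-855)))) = 221456818897823620133/1983913700130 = 111626236.00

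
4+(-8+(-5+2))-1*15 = -22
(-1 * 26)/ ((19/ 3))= -78/ 19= -4.11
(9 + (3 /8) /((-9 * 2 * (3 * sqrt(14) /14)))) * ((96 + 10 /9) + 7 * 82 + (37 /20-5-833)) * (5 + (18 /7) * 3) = -2643923 /140 + 2643923 * sqrt(14) /181440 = -18830.64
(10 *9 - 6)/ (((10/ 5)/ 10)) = 420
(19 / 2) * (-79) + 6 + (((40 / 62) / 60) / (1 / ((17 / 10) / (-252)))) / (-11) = -1919291203 / 2577960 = -744.50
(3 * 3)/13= 9/13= 0.69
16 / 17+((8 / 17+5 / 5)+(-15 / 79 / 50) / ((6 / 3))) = 64729 / 26860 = 2.41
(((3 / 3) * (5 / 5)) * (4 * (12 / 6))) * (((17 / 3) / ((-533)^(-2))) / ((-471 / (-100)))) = 3863610400 / 1413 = 2734331.49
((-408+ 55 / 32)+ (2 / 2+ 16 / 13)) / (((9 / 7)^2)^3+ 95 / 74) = -731676190105 / 10504684112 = -69.65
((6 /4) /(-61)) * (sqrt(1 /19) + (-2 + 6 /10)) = 21 /610 - 3 * sqrt(19) /2318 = 0.03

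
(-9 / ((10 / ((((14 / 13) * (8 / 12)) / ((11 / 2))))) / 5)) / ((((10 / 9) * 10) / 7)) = -1323 / 3575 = -0.37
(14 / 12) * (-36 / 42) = -1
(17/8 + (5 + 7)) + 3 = 137/8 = 17.12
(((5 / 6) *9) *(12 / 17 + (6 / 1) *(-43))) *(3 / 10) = -19683 / 34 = -578.91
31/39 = 0.79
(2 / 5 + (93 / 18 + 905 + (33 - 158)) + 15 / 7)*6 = 165419 / 35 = 4726.26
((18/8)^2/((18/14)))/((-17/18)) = -567/136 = -4.17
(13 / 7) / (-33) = -13 / 231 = -0.06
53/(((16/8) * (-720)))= -53/1440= -0.04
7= 7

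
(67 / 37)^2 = 4489 / 1369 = 3.28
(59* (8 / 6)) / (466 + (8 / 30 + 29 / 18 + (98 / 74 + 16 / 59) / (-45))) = 0.17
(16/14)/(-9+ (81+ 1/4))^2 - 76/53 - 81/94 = -6685970043/2912711354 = -2.30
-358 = -358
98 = 98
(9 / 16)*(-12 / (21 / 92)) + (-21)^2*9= 27576 / 7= 3939.43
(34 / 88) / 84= 17 / 3696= 0.00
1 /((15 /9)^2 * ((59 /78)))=702 /1475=0.48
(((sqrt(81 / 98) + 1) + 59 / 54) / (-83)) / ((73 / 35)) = -3955 / 327186 - 45 * sqrt(2) / 12118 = -0.02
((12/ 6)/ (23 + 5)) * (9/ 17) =9/ 238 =0.04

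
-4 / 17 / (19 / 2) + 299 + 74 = 372.98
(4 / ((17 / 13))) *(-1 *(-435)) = 22620 / 17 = 1330.59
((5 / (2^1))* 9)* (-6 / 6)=-45 / 2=-22.50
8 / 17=0.47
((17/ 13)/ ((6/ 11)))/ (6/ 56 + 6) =0.39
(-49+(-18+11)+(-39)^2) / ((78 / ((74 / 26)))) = 54205 / 1014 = 53.46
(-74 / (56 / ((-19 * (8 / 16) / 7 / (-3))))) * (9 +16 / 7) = -55537 / 8232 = -6.75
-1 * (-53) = 53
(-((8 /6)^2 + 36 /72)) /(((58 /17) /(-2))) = 697 /522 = 1.34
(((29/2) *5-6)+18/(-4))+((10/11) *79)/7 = 5564/77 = 72.26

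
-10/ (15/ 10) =-20/ 3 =-6.67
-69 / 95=-0.73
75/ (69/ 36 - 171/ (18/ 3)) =-900/ 319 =-2.82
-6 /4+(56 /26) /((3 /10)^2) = 5249 /234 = 22.43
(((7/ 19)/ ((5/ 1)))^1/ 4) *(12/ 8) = 21/ 760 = 0.03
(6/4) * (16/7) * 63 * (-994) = -214704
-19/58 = -0.33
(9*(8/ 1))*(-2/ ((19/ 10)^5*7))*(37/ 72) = -7400000/ 17332693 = -0.43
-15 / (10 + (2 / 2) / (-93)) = -1395 / 929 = -1.50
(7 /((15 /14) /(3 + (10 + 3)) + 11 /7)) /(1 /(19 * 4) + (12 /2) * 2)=119168 /335071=0.36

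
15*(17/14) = 255/14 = 18.21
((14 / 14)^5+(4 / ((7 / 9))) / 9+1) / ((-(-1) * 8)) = 9 / 28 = 0.32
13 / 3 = 4.33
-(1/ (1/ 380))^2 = -144400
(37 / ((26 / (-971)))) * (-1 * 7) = 251489 / 26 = 9672.65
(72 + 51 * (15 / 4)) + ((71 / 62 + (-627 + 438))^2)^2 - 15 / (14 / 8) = 128811438642061171 / 103434352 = 1245344860.30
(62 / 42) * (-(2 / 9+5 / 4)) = -1643 / 756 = -2.17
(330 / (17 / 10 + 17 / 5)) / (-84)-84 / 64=-11897 / 5712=-2.08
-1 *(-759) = 759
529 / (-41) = -529 / 41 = -12.90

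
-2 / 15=-0.13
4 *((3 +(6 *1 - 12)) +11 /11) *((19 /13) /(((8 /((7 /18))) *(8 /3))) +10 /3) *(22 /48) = -12.32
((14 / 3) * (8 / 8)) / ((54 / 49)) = 343 / 81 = 4.23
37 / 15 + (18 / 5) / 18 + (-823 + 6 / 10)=-819.73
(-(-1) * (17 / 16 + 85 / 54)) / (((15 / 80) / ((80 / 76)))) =22780 / 1539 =14.80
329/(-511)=-47/73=-0.64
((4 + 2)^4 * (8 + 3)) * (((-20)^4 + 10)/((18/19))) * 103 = 248006539440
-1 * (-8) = 8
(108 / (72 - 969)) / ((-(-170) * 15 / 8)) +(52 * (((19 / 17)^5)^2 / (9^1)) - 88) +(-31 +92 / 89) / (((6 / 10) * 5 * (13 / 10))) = -942874676370009116306 / 12070713079090876275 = -78.11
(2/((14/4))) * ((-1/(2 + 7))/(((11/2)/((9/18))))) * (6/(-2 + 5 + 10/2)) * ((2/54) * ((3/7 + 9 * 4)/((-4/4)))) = 85/14553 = 0.01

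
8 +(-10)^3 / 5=-192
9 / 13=0.69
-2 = -2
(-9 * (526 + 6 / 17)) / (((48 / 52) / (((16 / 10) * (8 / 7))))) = -5583552 / 595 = -9384.12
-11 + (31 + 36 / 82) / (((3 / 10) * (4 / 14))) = 355.79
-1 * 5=-5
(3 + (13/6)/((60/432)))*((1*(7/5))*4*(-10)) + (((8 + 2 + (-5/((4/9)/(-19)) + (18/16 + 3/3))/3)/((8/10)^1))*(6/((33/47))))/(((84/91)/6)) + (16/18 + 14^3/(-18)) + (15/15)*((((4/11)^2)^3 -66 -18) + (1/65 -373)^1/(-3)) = 150486270708337/33163621920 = 4537.69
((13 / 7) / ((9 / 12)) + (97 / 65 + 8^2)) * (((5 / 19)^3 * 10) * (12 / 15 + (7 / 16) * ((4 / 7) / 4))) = 147775 / 13832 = 10.68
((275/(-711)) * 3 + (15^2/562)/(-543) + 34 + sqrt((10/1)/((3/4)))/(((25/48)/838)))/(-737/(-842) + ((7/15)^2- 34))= -203211648 * sqrt(30)/6234217- 24997439697825/25049202356123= -179.53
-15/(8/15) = -225/8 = -28.12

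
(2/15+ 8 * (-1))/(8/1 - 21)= 118/195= 0.61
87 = 87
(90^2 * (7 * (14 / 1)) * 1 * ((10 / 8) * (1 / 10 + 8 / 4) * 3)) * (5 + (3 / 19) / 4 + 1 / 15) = 2425872645 / 76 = 31919376.91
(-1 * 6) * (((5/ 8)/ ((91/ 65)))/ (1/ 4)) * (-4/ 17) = 300/ 119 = 2.52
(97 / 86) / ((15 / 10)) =97 / 129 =0.75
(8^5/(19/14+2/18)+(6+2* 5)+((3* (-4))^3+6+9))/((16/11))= 41963053/2960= 14176.71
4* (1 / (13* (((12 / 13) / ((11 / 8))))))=11 / 24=0.46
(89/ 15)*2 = 178/ 15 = 11.87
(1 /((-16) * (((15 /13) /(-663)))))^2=8254129 /6400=1289.71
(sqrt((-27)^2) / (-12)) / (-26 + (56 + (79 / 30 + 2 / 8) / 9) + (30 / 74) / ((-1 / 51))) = -44955 / 192701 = -0.23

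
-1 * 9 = -9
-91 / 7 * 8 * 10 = -1040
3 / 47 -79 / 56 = -3545 / 2632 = -1.35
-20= -20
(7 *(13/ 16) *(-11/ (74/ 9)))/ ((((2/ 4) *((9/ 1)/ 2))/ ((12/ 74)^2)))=-9009/ 101306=-0.09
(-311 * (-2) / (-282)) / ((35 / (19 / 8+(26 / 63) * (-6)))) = 5287 / 829080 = 0.01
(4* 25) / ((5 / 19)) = 380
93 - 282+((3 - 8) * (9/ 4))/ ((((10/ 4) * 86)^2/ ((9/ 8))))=-189.00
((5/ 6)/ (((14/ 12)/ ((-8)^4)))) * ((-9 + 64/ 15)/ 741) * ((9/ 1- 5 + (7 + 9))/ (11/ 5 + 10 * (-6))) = 6.47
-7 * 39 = -273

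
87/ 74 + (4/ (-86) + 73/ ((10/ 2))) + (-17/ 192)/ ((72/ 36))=47912957/ 3054720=15.68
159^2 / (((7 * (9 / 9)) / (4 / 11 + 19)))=5384853 / 77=69933.16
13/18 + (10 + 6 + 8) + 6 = 553/18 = 30.72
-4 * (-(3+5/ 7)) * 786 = 81744/ 7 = 11677.71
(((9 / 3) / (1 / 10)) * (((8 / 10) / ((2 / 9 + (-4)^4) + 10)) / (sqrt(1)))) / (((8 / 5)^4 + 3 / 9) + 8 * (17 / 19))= 1923750 / 299707853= 0.01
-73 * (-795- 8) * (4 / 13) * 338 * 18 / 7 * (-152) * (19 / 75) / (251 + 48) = -8126000256 / 4025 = -2018882.05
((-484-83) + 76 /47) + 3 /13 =-345308 /611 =-565.15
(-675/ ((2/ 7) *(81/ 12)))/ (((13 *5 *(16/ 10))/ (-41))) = 7175/ 52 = 137.98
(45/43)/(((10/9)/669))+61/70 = 630.98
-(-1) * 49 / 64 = 0.77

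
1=1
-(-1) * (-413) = -413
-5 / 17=-0.29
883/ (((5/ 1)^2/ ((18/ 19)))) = 15894/ 475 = 33.46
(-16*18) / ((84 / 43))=-1032 / 7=-147.43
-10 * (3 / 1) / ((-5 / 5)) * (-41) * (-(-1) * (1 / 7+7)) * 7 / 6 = -10250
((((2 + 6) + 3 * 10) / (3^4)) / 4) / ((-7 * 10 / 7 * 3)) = -19 / 4860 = -0.00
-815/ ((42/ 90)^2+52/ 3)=-183375/ 3949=-46.44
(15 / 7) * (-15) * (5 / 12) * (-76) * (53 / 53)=7125 / 7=1017.86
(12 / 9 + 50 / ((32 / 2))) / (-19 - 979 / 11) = -107 / 2592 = -0.04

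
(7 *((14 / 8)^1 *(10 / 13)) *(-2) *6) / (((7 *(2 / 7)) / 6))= -4410 / 13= -339.23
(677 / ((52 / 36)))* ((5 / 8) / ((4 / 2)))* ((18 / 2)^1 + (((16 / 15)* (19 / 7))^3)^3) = 15021879677150229698749013 / 7170583753856250000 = 2094931.21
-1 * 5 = -5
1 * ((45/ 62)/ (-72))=-0.01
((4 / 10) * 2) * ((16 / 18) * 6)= 4.27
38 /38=1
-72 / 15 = -24 / 5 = -4.80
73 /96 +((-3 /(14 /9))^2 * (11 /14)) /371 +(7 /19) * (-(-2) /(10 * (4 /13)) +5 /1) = 3307412167 /1160547360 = 2.85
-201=-201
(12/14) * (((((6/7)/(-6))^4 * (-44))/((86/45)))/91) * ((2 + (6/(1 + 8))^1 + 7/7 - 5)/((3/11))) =29040/65765791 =0.00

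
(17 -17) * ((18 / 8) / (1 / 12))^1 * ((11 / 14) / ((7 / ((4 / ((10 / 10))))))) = 0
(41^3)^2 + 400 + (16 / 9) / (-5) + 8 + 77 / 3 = 213754710344 / 45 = 4750104674.31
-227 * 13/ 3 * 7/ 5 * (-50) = 206570/ 3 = 68856.67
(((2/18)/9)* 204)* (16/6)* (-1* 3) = -544/27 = -20.15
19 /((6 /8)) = 76 /3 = 25.33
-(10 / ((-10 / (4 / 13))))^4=-256 / 28561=-0.01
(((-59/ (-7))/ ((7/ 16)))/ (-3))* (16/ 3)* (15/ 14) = -37760/ 1029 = -36.70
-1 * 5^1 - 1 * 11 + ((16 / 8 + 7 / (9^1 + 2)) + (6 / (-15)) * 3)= -801 / 55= -14.56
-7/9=-0.78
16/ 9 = 1.78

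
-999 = -999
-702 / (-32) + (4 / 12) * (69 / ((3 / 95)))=36013 / 48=750.27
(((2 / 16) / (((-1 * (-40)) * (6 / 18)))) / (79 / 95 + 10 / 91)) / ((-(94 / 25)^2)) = -1080625 / 1534212352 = -0.00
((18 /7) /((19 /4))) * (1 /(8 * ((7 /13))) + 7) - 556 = -513991 /931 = -552.08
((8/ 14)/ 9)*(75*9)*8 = 2400/ 7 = 342.86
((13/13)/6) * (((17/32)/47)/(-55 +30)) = -17/225600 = -0.00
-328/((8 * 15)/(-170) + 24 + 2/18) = -50184/3581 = -14.01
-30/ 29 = -1.03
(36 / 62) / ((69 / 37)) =222 / 713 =0.31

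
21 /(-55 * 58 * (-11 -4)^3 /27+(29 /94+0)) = 282 /5354647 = 0.00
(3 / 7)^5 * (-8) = -1944 / 16807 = -0.12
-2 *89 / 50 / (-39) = 89 / 975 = 0.09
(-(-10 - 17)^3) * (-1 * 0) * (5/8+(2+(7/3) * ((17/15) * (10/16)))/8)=0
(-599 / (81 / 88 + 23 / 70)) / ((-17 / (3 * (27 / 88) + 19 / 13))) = 57129625 / 850187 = 67.20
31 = 31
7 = 7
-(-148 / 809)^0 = -1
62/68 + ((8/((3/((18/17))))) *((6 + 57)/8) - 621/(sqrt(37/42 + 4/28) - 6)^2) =319359967/73370674 - 312984 *sqrt(1806)/2157961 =-1.81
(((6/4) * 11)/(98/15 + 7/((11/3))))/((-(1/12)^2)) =-392040/1393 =-281.44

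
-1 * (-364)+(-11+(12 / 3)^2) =369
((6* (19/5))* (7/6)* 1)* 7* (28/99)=52.66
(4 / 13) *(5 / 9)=20 / 117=0.17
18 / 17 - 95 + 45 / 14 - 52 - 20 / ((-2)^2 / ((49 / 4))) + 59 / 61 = -5894589 / 29036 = -203.01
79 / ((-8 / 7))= -553 / 8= -69.12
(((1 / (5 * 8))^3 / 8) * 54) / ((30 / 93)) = 0.00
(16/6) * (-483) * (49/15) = -63112/15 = -4207.47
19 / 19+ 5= 6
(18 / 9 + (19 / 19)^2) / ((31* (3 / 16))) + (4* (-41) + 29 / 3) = -14305 / 93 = -153.82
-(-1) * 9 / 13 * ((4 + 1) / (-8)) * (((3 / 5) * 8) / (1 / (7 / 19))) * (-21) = 3969 / 247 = 16.07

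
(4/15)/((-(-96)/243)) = 0.68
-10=-10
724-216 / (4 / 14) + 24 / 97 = -3080 / 97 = -31.75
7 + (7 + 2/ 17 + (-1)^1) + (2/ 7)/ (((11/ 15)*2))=13.31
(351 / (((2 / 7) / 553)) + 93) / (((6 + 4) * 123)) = 452969 / 820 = 552.40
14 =14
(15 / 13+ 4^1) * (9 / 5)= 603 / 65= 9.28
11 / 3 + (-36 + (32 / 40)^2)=-2377 / 75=-31.69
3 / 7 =0.43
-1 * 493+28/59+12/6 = -28941/59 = -490.53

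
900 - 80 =820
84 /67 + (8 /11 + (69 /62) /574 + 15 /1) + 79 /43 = 21225731063 /1127819308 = 18.82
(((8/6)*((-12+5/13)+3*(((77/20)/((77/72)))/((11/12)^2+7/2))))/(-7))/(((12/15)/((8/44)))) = 741574/1876875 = 0.40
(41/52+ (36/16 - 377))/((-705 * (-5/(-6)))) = 9723/15275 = 0.64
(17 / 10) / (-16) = -17 / 160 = -0.11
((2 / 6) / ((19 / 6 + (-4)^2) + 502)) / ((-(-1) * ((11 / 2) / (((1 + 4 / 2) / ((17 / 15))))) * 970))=0.00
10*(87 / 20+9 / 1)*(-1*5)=-1335 / 2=-667.50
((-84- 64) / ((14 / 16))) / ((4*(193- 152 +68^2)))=-296 / 32655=-0.01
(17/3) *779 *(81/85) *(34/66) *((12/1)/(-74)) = -715122/2035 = -351.41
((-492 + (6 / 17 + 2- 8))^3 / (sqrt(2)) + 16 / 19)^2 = 66175828079709802307217664 / 8713662409- 9687931776000 * sqrt(2) / 93347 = 7594490547674923.56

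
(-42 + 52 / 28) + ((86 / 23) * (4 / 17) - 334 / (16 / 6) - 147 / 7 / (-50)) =-44912271 / 273700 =-164.09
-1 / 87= -0.01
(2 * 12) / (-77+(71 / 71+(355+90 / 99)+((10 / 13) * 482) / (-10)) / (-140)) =-0.30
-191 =-191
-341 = -341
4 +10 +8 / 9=134 / 9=14.89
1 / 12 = 0.08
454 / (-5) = -454 / 5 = -90.80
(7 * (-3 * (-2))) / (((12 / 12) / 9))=378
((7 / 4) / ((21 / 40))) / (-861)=-10 / 2583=-0.00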